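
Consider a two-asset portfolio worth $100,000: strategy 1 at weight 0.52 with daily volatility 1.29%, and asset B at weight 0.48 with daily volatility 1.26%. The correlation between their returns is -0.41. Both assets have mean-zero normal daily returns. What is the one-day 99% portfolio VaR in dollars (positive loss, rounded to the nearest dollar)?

$1,617

σ_p² = 0.52²·1.29² + 0.48²·1.26² + 2·-0.41·0.52·0.48·1.29·1.26 = 0.4831 (%²).
σ_p = √0.4831 = 0.695%.
At 99%, z = 2.326.
VaR = 2.326 × 0.695% = 1.617%; on $100,000 that is $1,617.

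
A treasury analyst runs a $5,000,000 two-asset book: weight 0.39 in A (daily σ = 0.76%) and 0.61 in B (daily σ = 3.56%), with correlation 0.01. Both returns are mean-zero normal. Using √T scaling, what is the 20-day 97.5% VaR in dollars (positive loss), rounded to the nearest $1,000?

$962,000

σ_p = √(0.39²·0.76² + 0.61²·3.56² + 2·0.01·0.39·0.61·0.76·3.56) = 2.195%.
σ_{20d} = 2.195% × √20 = 9.816%.
z(97.5%) = 1.960.
VaR = 1.960 × 9.816% = 19.239%; on $5,000,000 that is $961,950.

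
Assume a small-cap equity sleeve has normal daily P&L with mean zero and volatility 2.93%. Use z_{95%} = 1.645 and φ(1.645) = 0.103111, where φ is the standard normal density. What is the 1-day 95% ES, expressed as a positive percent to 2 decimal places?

Tail multiplier: φ(z)/(1−α) = 0.103111 / 0.05 = 2.062.
ES = 2.93% × 2.062 = 6.042%.

6.04%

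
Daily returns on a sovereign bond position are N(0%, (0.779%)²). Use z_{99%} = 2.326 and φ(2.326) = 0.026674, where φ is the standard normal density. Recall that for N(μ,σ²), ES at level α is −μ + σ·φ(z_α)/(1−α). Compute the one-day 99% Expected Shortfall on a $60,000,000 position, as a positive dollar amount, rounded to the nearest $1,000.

Tail multiplier: φ(z)/(1−α) = 0.026674 / 0.01 = 2.667.
ES = 0.779% × 2.667 = 2.078%.
On $60,000,000: 0.02078 × $60,000,000 = $1,246,800.

$1,247,000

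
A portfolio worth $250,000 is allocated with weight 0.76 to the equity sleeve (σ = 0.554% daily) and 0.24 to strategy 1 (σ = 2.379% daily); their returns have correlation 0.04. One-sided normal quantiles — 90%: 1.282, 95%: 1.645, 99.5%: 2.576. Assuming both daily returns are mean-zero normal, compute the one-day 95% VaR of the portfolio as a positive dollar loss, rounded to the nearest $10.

σ_p² = 0.76²·0.554² + 0.24²·2.379² + 2·0.04·0.76·0.24·0.554·2.379 = 0.5225 (%²).
σ_p = √0.5225 = 0.723%.
VaR = 1.645 × 0.723% = 1.189%; on $250,000 that is $2,973.

$2,970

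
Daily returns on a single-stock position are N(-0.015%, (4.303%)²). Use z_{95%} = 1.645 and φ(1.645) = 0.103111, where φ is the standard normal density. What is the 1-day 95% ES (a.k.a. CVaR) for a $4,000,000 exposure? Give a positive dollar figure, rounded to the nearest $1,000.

$356,000

Tail multiplier: φ(z)/(1−α) = 0.103111 / 0.05 = 2.062.
ES = −(-0.015%) + 4.303% × 2.062 = 8.888%.
On $4,000,000: 0.08888 × $4,000,000 = $355,520.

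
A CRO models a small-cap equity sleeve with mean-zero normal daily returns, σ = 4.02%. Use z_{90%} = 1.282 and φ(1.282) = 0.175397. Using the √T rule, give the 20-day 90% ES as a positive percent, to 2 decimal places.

31.53%

σ_{20d} = 4.02% × √20 = 17.978%.
ES multiplier = φ(z)/(1−α) = 0.175397/0.1 = 1.754.
ES = 17.978% × 1.754 = 31.533%.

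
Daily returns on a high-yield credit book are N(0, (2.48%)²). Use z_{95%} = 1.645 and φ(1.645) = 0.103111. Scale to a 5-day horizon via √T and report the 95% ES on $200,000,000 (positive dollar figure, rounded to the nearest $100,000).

$22,900,000

σ_{5d} = 2.48% × √5 = 5.545%.
ES multiplier = φ(z)/(1−α) = 0.103111/0.05 = 2.062.
ES = 5.545% × 2.062 = 11.434%; on $200,000,000: $22,868,000.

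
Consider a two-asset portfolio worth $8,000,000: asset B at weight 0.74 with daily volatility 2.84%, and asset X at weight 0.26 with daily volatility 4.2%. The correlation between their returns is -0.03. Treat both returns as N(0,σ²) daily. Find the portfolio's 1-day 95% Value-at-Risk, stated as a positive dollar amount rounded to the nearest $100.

$307,800

σ_p² = 0.74²·2.84² + 0.26²·4.2² + 2·-0.03·0.74·0.26·2.84·4.2 = 5.4715 (%²).
σ_p = √5.4715 = 2.339%.
At 95%, z = 1.645.
VaR = 1.645 × 2.339% = 3.848%; on $8,000,000 that is $307,840.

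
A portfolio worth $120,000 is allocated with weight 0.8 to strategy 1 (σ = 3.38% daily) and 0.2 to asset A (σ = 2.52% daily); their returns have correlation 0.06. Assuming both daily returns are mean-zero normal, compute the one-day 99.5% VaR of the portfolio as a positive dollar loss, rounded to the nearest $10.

σ_p² = 0.8²·3.38² + 0.2²·2.52² + 2·0.06·0.8·0.2·3.38·2.52 = 7.7292 (%²).
σ_p = √7.7292 = 2.780%.
At 99.5%, z = 2.576.
VaR = 2.576 × 2.780% = 7.161%; on $120,000 that is $8,593.

$8,590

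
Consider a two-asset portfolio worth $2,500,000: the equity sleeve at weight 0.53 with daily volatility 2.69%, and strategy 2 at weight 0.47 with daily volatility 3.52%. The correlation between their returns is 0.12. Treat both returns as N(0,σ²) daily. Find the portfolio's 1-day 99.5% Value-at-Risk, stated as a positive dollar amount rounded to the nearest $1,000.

$149,000

σ_p² = 0.53²·2.69² + 0.47²·3.52² + 2·0.12·0.53·0.47·2.69·3.52 = 5.3357 (%²).
σ_p = √5.3357 = 2.310%.
At 99.5%, z = 2.576.
VaR = 2.576 × 2.310% = 5.951%; on $2,500,000 that is $148,775.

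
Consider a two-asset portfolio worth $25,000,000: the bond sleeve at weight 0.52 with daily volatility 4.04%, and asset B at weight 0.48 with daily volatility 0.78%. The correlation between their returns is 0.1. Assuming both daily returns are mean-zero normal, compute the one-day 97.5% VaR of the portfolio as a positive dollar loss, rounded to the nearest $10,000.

$1,060,000

σ_p² = 0.52²·4.04² + 0.48²·0.78² + 2·0.1·0.52·0.48·4.04·0.78 = 4.7108 (%²).
σ_p = √4.7108 = 2.170%.
At 97.5%, z = 1.960.
VaR = 1.960 × 2.170% = 4.253%; on $25,000,000 that is $1,063,250.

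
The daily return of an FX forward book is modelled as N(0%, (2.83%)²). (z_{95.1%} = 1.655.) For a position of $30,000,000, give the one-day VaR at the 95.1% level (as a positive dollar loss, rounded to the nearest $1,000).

VaR = z·σ = 1.655 × 2.83% = 4.684%.
On $30,000,000: 0.04684 × $30,000,000 = $1,405,200.

$1,405,000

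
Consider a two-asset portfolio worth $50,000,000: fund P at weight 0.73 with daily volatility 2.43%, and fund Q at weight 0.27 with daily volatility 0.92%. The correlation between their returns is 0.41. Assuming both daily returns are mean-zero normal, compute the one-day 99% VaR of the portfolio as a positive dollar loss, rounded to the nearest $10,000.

$2,200,000

σ_p² = 0.73²·2.43² + 0.27²·0.92² + 2·0.41·0.73·0.27·2.43·0.92 = 3.5697 (%²).
σ_p = √3.5697 = 1.889%.
At 99%, z = 2.326.
VaR = 2.326 × 1.889% = 4.394%; on $50,000,000 that is $2,197,000.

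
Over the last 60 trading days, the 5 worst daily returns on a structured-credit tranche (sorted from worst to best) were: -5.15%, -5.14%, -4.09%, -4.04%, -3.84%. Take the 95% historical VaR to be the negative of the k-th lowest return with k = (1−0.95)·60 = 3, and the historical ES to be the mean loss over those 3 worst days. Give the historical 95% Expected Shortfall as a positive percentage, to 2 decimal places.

4.79%

The 3 worst returns sum to -14.38%.
ES = −(-14.38%) / 3 = 4.7933…% ≈ 4.79%.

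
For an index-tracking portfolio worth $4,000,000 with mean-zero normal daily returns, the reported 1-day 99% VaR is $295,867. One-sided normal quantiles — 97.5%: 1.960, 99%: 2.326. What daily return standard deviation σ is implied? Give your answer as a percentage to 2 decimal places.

3.18%

VaR as a fraction: $295,867 / $4,000,000 = 7.397%.
σ = VaR / z = 7.397% / 2.326 = 3.180%.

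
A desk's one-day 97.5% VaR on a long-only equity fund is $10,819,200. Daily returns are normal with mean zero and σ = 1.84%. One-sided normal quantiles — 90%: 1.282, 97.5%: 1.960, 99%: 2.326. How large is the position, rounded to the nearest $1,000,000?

$300,000,000

VaR as a fraction of value: z·σ = 1.960 × 1.84% = 3.6064%.
Position = $10,819,200 / 0.036064 = $300,000,000.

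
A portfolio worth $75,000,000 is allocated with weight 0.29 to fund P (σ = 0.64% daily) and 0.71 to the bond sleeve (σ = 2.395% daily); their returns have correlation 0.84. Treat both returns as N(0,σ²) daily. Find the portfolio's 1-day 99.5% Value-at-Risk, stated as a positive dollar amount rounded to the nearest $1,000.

$3,592,000

σ_p² = 0.29²·0.64² + 0.71²·2.395² + 2·0.84·0.29·0.71·0.64·2.395 = 3.4562 (%²).
σ_p = √3.4562 = 1.859%.
At 99.5%, z = 2.576.
VaR = 2.576 × 1.859% = 4.789%; on $75,000,000 that is $3,591,750.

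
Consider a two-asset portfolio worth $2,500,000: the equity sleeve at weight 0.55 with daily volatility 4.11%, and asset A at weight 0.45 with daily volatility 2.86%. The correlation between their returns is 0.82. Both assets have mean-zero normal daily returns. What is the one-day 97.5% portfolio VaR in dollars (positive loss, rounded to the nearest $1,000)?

$166,000

σ_p² = 0.55²·4.11² + 0.45²·2.86² + 2·0.82·0.55·0.45·4.11·2.86 = 11.5374 (%²).
σ_p = √11.5374 = 3.397%.
At 97.5%, z = 1.960.
VaR = 1.960 × 3.397% = 6.658%; on $2,500,000 that is $166,450.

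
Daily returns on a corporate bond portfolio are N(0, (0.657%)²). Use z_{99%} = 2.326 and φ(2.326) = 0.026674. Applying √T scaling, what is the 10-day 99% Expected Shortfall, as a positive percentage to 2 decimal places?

σ_{10d} = 0.657% × √10 = 2.078%.
ES multiplier = φ(z)/(1−α) = 0.026674/0.01 = 2.667.
ES = 2.078% × 2.667 = 5.542%.

5.54%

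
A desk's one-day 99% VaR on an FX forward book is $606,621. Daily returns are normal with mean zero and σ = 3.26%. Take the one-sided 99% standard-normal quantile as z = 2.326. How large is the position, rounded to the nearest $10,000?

VaR as a fraction of value: z·σ = 2.326 × 3.26% = 7.58276%.
Position = $606,621 / 0.0758276 = $8,000,003.

$8,000,000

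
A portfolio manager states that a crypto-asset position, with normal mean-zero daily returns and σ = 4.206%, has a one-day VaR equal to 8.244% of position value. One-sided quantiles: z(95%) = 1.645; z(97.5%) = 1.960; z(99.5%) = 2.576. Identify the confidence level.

97.5%

Implied z = VaR/σ = 8.244 / 4.206 = 1.960.
This matches z(97.5%) = 1.960.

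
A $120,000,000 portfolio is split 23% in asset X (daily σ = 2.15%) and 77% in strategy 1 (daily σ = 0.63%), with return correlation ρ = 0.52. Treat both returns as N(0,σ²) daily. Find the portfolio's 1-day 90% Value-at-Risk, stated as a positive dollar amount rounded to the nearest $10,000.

σ_p² = 0.23²·2.15² + 0.77²·0.63² + 2·0.52·0.23·0.77·2.15·0.63 = 0.7293 (%²).
σ_p = √0.7293 = 0.854%.
At 90%, z = 1.282.
VaR = 1.282 × 0.854% = 1.095%; on $120,000,000 that is $1,314,000.

$1,310,000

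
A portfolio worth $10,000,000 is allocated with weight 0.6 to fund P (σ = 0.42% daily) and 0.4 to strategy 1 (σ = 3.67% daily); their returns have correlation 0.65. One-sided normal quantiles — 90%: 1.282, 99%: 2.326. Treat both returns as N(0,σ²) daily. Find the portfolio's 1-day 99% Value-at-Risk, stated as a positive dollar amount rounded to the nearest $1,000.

σ_p² = 0.6²·0.42² + 0.4²·3.67² + 2·0.65·0.6·0.4·0.42·3.67 = 2.6994 (%²).
σ_p = √2.6994 = 1.643%.
VaR = 2.326 × 1.643% = 3.822%; on $10,000,000 that is $382,200.

$382,000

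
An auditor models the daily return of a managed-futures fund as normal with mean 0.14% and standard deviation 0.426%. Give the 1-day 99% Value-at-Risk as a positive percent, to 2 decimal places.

0.85%

At 99% one-sided, z = 2.326.
VaR = −μ + z·σ = −(0.14%) + 2.326 × 0.426% = 0.851%.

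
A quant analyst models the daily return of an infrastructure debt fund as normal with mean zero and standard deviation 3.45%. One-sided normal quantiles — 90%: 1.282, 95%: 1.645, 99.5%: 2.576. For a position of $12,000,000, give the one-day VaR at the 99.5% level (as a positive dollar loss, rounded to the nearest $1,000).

VaR = z·σ = 2.576 × 3.45% = 8.887%.
On $12,000,000: 0.08887 × $12,000,000 = $1,066,440.

$1,066,000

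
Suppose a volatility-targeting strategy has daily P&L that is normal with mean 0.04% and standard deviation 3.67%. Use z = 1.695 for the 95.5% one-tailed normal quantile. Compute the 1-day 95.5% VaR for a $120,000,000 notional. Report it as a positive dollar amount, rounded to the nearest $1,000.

$7,417,000

VaR = −μ + z·σ = −(0.04%) + 1.695 × 3.67% = 6.181%.
On $120,000,000: 0.06181 × $120,000,000 = $7,417,200.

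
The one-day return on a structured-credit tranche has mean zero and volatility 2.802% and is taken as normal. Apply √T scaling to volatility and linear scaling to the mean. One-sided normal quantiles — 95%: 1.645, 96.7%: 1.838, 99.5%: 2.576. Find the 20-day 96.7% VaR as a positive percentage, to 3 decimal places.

σ_{20d} = 2.802% × √20 = 12.531%.
VaR = 1.838 × 12.531% = 23.032%.

23.032%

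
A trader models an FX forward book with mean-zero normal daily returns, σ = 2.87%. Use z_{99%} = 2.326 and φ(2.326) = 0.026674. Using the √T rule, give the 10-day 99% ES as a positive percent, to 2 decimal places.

σ_{10d} = 2.87% × √10 = 9.076%.
ES multiplier = φ(z)/(1−α) = 0.026674/0.01 = 2.667.
ES = 9.076% × 2.667 = 24.206%.

24.21%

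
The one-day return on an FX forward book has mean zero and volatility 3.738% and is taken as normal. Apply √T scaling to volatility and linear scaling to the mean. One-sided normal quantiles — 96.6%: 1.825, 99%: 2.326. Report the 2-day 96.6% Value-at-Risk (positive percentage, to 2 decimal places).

σ_{2d} = 3.738% × √2 = 5.286%.
VaR = 1.825 × 5.286% = 9.647%.

9.65%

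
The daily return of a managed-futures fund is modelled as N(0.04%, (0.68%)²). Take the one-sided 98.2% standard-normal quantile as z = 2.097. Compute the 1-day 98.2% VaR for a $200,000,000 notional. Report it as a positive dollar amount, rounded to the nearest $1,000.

VaR = −μ + z·σ = −(0.04%) + 2.097 × 0.68% = 1.386%.
On $200,000,000: 0.01386 × $200,000,000 = $2,772,000.

$2,772,000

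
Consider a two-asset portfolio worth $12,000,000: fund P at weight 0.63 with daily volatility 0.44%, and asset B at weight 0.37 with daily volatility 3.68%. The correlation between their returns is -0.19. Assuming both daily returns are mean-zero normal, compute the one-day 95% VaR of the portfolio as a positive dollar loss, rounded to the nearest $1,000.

σ_p² = 0.63²·0.44² + 0.37²·3.68² + 2·-0.19·0.63·0.37·0.44·3.68 = 1.7874 (%²).
σ_p = √1.7874 = 1.337%.
At 95%, z = 1.645.
VaR = 1.645 × 1.337% = 2.199%; on $12,000,000 that is $263,880.

$264,000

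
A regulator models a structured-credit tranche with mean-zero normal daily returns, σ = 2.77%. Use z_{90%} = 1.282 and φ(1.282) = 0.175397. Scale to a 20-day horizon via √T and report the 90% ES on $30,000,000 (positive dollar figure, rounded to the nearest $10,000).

$6,520,000

σ_{20d} = 2.77% × √20 = 12.388%.
ES multiplier = φ(z)/(1−α) = 0.175397/0.1 = 1.754.
ES = 12.388% × 1.754 = 21.729%; on $30,000,000: $6,518,700.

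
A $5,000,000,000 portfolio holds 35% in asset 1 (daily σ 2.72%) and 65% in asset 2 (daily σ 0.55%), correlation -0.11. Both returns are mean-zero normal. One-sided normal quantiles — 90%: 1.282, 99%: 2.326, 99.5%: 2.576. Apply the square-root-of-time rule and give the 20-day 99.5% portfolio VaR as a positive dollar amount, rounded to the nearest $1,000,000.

σ_p = √(0.35²·2.72² + 0.65²·0.55² + 2·-0.11·0.35·0.65·2.72·0.55) = 0.979%.
σ_{20d} = 0.979% × √20 = 4.378%.
VaR = 2.576 × 4.378% = 11.278%; on $5,000,000,000 that is $563,900,000.

$564,000,000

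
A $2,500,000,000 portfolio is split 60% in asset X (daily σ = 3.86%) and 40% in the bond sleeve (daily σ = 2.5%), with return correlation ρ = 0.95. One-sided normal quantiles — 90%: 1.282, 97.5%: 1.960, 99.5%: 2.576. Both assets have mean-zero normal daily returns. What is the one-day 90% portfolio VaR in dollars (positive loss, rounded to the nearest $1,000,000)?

σ_p² = 0.6²·3.86² + 0.4²·2.5² + 2·0.95·0.6·0.4·3.86·2.5 = 10.7643 (%²).
σ_p = √10.7643 = 3.281%.
VaR = 1.282 × 3.281% = 4.206%; on $2,500,000,000 that is $105,150,000.

$105,000,000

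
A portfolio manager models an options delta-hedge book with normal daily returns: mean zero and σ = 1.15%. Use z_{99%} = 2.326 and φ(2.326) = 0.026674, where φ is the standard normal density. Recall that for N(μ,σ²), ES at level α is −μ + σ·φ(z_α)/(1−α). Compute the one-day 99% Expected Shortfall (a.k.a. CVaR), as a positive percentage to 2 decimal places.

Tail multiplier: φ(z)/(1−α) = 0.026674 / 0.01 = 2.667.
ES = 1.15% × 2.667 = 3.067%.

3.07%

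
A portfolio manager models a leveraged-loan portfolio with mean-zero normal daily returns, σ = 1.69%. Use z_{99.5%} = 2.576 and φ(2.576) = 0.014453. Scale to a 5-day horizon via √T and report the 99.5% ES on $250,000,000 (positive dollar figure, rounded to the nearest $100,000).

σ_{5d} = 1.69% × √5 = 3.779%.
ES multiplier = φ(z)/(1−α) = 0.014453/0.005 = 2.891.
ES = 3.779% × 2.891 = 10.925%; on $250,000,000: $27,312,500.

$27,300,000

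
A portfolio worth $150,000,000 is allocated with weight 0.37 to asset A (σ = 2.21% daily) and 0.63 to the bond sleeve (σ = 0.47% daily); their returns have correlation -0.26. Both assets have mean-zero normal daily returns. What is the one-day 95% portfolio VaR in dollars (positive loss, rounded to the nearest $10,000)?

σ_p² = 0.37²·2.21² + 0.63²·0.47² + 2·-0.26·0.37·0.63·2.21·0.47 = 0.6304 (%²).
σ_p = √0.6304 = 0.794%.
At 95%, z = 1.645.
VaR = 1.645 × 0.794% = 1.306%; on $150,000,000 that is $1,959,000.

$1,960,000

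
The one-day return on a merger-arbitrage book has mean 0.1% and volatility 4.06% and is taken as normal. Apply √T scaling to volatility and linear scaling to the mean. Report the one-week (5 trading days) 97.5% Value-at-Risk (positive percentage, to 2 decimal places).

17.29%

At 97.5%, z = 1.960.
σ_{5d} = 4.06% × √5 = 9.078%; μ_{5d} = 5 × 0.1% = 0.500%.
VaR = −(0.500%) + 1.960 × 9.078% = 17.293%.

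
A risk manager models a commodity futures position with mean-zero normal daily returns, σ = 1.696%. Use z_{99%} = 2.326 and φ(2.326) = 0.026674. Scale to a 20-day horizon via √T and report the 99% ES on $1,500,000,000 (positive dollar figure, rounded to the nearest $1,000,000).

σ_{20d} = 1.696% × √20 = 7.585%.
ES multiplier = φ(z)/(1−α) = 0.026674/0.01 = 2.667.
ES = 7.585% × 2.667 = 20.229%; on $1,500,000,000: $303,435,000.

$303,000,000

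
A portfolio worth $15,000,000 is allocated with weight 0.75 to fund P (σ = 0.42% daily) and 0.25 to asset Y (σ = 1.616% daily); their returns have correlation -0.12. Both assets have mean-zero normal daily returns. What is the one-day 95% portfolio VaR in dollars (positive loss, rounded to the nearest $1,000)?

σ_p² = 0.75²·0.42² + 0.25²·1.616² + 2·-0.12·0.75·0.25·0.42·1.616 = 0.2319 (%²).
σ_p = √0.2319 = 0.482%.
At 95%, z = 1.645.
VaR = 1.645 × 0.482% = 0.793%; on $15,000,000 that is $118,950.

$119,000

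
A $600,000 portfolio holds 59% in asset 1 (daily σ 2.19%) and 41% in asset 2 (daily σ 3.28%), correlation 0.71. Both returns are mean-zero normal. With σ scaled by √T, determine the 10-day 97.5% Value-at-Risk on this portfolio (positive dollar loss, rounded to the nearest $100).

$90,700

σ_p = √(0.59²·2.19² + 0.41²·3.28² + 2·0.71·0.59·0.41·2.19·3.28) = 2.438%.
σ_{10d} = 2.438% × √10 = 7.710%.
z(97.5%) = 1.960.
VaR = 1.960 × 7.710% = 15.112%; on $600,000 that is $90,672.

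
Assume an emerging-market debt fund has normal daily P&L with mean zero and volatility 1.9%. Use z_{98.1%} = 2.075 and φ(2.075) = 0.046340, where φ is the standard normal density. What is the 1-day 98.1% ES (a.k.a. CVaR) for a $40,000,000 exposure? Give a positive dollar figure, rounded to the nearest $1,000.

$1,854,000

Tail multiplier: φ(z)/(1−α) = 0.046340 / 0.019 = 2.439.
ES = 1.9% × 2.439 = 4.634%.
On $40,000,000: 0.04634 × $40,000,000 = $1,853,600.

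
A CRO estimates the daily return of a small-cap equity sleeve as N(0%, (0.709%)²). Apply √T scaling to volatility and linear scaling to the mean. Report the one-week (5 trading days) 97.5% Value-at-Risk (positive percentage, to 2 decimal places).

3.11%

At 97.5%, z = 1.960.
σ_{5d} = 0.709% × √5 = 1.585%.
VaR = 1.960 × 1.585% = 3.107%.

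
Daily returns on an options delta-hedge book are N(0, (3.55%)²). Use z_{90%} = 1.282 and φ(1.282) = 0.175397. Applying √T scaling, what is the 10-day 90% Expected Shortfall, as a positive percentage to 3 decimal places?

σ_{10d} = 3.55% × √10 = 11.226%.
ES multiplier = φ(z)/(1−α) = 0.175397/0.1 = 1.754.
ES = 11.226% × 1.754 = 19.690%.

19.690%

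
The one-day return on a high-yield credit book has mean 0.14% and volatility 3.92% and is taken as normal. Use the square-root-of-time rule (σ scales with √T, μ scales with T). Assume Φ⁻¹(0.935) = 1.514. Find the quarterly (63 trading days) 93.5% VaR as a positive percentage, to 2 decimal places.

σ_{63d} = 3.92% × √63 = 31.114%; μ_{63d} = 63 × 0.14% = 8.820%.
VaR = −(8.820%) + 1.514 × 31.114% = 38.287%.

38.29%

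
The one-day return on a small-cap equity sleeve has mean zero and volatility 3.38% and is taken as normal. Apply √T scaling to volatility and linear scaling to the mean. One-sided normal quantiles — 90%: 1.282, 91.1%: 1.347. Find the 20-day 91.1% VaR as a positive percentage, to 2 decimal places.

20.36%

σ_{20d} = 3.38% × √20 = 15.116%.
VaR = 1.347 × 15.116% = 20.361%.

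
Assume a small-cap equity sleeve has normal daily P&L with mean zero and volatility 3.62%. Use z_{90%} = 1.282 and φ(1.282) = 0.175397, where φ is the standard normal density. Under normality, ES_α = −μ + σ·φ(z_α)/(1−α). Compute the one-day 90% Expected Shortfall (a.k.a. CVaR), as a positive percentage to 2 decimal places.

6.35%

Tail multiplier: φ(z)/(1−α) = 0.175397 / 0.1 = 1.754.
ES = 3.62% × 1.754 = 6.349%.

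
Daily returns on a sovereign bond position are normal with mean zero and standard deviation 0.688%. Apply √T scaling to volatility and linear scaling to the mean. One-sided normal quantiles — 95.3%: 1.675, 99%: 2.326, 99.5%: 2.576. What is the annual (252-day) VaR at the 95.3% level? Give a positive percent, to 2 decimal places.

σ_{252d} = 0.688% × √252 = 10.922%.
VaR = 1.675 × 10.922% = 18.294%.

18.29%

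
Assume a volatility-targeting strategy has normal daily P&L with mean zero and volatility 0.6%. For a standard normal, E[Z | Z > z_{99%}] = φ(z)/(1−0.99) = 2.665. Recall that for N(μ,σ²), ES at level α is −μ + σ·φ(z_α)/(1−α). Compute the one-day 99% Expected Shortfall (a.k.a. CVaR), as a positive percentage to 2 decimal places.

1.60%

ES = 0.6% × 2.665 = 1.599%.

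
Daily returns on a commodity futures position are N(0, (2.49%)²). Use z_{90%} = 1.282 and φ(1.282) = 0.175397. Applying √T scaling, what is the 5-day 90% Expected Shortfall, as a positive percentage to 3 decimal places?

9.766%

σ_{5d} = 2.49% × √5 = 5.568%.
ES multiplier = φ(z)/(1−α) = 0.175397/0.1 = 1.754.
ES = 5.568% × 1.754 = 9.766%.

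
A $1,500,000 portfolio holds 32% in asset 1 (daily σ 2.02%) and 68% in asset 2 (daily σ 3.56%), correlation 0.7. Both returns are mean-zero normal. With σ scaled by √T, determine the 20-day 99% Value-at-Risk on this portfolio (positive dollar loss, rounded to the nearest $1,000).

σ_p = √(0.32²·2.02² + 0.68²·3.56² + 2·0.7·0.32·0.68·2.02·3.56) = 2.910%.
σ_{20d} = 2.910% × √20 = 13.014%.
z(99%) = 2.326.
VaR = 2.326 × 13.014% = 30.271%; on $1,500,000 that is $454,065.

$454,000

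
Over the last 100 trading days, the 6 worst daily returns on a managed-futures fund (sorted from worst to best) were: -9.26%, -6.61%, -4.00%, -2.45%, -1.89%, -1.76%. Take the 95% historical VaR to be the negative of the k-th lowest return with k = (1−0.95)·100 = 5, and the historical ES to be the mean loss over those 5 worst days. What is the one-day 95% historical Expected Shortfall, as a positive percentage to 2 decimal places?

The 5 worst returns sum to -24.21%.
ES = −(-24.21%) / 5 = 4.842% ≈ 4.84%.

4.84%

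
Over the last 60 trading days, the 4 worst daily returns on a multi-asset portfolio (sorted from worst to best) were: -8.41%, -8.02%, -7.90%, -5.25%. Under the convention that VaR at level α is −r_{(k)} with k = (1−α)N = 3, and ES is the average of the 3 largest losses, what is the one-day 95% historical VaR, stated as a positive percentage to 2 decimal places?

7.90%

k = 3; the 3rd lowest return is -7.90%, so VaR = 7.90%.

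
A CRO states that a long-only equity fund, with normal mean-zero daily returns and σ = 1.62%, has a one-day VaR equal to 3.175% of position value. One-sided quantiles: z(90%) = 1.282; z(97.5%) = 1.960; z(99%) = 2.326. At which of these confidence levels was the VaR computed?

97.5%

Implied z = VaR/σ = 3.175 / 1.62 = 1.960.
This matches z(97.5%) = 1.960.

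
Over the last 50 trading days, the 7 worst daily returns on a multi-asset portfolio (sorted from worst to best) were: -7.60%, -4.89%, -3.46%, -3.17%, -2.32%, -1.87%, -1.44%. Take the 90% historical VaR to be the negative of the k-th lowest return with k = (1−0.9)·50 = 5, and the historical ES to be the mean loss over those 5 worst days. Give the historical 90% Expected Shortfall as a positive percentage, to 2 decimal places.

The 5 worst returns sum to -21.44%.
ES = −(-21.44%) / 5 = 4.288% ≈ 4.29%.

4.29%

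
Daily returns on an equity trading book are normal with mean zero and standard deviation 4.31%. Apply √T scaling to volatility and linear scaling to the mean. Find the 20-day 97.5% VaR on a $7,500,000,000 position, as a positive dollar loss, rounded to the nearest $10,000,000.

$2,830,000,000

At 97.5%, z = 1.960.
σ_{20d} = 4.31% × √20 = 19.275%.
VaR = 1.960 × 19.275% = 37.779%.
On $7,500,000,000: 0.37779 × $7,500,000,000 = $2,833,425,000.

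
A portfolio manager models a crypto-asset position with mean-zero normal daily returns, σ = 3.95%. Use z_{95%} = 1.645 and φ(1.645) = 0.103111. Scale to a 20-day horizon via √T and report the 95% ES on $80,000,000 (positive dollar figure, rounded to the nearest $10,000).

σ_{20d} = 3.95% × √20 = 17.665%.
ES multiplier = φ(z)/(1−α) = 0.103111/0.05 = 2.062.
ES = 17.665% × 2.062 = 36.425%; on $80,000,000: $29,140,000.

$29,140,000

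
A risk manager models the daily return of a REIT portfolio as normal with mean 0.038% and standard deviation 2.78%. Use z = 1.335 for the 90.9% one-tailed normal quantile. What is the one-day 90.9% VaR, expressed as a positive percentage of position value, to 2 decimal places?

3.67%

VaR = −μ + z·σ = −(0.038%) + 1.335 × 2.78% = 3.673%.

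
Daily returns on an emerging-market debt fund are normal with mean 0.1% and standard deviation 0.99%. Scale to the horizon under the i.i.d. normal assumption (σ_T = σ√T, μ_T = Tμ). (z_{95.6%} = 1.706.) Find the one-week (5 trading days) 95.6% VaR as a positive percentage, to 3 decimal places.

σ_{5d} = 0.99% × √5 = 2.214%; μ_{5d} = 5 × 0.1% = 0.500%.
VaR = −(0.500%) + 1.706 × 2.214% = 3.277%.

3.277%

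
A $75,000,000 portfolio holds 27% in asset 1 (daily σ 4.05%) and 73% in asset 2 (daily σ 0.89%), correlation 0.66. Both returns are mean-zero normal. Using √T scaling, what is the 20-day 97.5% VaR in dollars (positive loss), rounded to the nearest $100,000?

σ_p = √(0.27²·4.05² + 0.73²·0.89² + 2·0.66·0.27·0.73·4.05·0.89) = 1.599%.
σ_{20d} = 1.599% × √20 = 7.151%.
z(97.5%) = 1.960.
VaR = 1.960 × 7.151% = 14.016%; on $75,000,000 that is $10,512,000.

$10,500,000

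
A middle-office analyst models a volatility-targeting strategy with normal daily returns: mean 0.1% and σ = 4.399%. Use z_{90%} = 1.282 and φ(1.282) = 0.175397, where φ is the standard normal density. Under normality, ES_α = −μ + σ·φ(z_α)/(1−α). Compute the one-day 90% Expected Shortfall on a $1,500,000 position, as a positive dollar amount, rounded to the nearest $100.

$114,200

Tail multiplier: φ(z)/(1−α) = 0.175397 / 0.1 = 1.754.
ES = −(0.1%) + 4.399% × 1.754 = 7.616%.
On $1,500,000: 0.07616 × $1,500,000 = $114,240.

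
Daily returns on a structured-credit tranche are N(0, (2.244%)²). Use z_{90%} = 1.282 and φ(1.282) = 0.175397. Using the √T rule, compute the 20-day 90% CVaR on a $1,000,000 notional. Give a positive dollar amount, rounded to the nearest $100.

σ_{20d} = 2.244% × √20 = 10.035%.
ES multiplier = φ(z)/(1−α) = 0.175397/0.1 = 1.754.
ES = 10.035% × 1.754 = 17.601%; on $1,000,000: $176,010.

$176,000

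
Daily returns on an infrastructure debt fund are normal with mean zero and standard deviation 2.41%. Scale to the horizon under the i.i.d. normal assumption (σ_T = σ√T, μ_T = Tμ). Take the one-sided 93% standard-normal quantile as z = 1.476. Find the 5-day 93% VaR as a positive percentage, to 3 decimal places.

σ_{5d} = 2.41% × √5 = 5.389%.
VaR = 1.476 × 5.389% = 7.954%.

7.954%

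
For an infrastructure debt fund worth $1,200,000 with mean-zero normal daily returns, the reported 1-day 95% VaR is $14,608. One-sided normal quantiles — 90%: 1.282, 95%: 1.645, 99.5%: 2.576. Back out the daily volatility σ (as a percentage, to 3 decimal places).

0.740%

VaR as a fraction: $14,608 / $1,200,000 = 1.217%.
σ = VaR / z = 1.217% / 1.645 = 0.740%.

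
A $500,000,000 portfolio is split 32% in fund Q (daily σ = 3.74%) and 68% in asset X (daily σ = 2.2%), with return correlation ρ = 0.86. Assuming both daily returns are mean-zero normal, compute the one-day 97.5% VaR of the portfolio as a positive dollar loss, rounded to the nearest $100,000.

σ_p² = 0.32²·3.74² + 0.68²·2.2² + 2·0.86·0.32·0.68·3.74·2.2 = 6.7499 (%²).
σ_p = √6.7499 = 2.598%.
At 97.5%, z = 1.960.
VaR = 1.960 × 2.598% = 5.092%; on $500,000,000 that is $25,460,000.

$25,500,000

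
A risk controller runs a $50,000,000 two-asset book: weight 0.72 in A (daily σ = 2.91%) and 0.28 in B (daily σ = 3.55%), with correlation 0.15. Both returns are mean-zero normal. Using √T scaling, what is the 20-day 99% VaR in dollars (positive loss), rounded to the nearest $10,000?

σ_p = √(0.72²·2.91² + 0.28²·3.55² + 2·0.15·0.72·0.28·2.91·3.55) = 2.450%.
σ_{20d} = 2.450% × √20 = 10.957%.
z(99%) = 2.326.
VaR = 2.326 × 10.957% = 25.486%; on $50,000,000 that is $12,743,000.

$12,740,000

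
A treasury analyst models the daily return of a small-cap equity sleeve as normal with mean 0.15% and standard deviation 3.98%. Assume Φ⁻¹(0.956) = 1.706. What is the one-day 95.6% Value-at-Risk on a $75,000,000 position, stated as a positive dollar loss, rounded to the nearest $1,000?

VaR = −μ + z·σ = −(0.15%) + 1.706 × 3.98% = 6.640%.
On $75,000,000: 0.06640 × $75,000,000 = $4,980,000.

$4,980,000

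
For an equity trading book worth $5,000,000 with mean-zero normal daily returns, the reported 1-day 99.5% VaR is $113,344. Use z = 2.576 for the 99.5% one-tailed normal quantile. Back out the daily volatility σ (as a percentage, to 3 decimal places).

VaR as a fraction: $113,344 / $5,000,000 = 2.267%.
σ = VaR / z = 2.267% / 2.576 = 0.880%.

0.880%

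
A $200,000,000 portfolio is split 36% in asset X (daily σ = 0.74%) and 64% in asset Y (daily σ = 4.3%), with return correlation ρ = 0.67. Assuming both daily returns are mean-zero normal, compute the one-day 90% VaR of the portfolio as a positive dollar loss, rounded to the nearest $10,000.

σ_p² = 0.36²·0.74² + 0.64²·4.3² + 2·0.67·0.36·0.64·0.74·4.3 = 8.6269 (%²).
σ_p = √8.6269 = 2.937%.
At 90%, z = 1.282.
VaR = 1.282 × 2.937% = 3.765%; on $200,000,000 that is $7,530,000.

$7,530,000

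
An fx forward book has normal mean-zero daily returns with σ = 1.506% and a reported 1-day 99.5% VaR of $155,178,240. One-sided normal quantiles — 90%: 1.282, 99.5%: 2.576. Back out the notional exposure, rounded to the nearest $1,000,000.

$4,000,000,000

VaR as a fraction of value: z·σ = 2.576 × 1.506% = 3.87946%.
Position = $155,178,240 / 0.0387946 = $4,000,000,000.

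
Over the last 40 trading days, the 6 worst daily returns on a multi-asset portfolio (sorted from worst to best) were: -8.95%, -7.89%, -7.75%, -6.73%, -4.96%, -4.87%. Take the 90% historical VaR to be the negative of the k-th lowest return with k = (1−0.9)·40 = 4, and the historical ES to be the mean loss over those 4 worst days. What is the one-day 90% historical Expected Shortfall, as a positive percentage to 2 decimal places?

The 4 worst returns sum to -31.32%.
ES = −(-31.32%) / 4 = 7.83%.

7.83%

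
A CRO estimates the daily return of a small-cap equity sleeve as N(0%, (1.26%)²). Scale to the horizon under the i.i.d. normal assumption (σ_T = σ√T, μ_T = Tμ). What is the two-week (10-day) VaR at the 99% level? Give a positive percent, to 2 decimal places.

9.27%

At 99%, z = 2.326.
σ_{10d} = 1.26% × √10 = 3.984%.
VaR = 2.326 × 3.984% = 9.267%.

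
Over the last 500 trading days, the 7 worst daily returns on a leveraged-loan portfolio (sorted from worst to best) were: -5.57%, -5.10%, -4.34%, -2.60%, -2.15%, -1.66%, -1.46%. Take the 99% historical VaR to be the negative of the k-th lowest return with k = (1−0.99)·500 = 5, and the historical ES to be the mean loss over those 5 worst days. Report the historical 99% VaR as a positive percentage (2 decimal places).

k = 5; the 5th lowest return is -2.15%, so VaR = 2.15%.

2.15%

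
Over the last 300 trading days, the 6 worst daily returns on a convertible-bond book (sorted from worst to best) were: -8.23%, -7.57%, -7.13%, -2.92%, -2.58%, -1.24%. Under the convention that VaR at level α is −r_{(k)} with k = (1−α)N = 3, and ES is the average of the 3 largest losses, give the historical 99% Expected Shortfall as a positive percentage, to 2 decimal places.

The 3 worst returns sum to -22.93%.
ES = −(-22.93%) / 3 = 7.6433…% ≈ 7.64%.

7.64%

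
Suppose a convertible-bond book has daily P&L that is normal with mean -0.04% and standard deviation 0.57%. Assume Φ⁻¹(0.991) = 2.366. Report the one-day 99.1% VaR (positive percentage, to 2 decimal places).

VaR = −μ + z·σ = −(-0.04%) + 2.366 × 0.57% = 1.389%.

1.39%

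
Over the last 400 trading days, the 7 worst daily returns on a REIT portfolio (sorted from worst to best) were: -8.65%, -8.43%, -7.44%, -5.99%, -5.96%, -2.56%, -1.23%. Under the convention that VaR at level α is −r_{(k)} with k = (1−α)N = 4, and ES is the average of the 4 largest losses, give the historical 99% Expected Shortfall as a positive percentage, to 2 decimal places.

7.63%

The 4 worst returns sum to -30.51%.
ES = −(-30.51%) / 4 = 7.6275% ≈ 7.63%.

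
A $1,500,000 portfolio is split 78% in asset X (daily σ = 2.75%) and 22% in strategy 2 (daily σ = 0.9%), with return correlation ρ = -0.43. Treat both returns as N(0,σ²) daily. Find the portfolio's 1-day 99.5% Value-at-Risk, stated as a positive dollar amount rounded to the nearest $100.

$79,900

σ_p² = 0.78²·2.75² + 0.22²·0.9² + 2·-0.43·0.78·0.22·2.75·0.9 = 4.2750 (%²).
σ_p = √4.2750 = 2.068%.
At 99.5%, z = 2.576.
VaR = 2.576 × 2.068% = 5.327%; on $1,500,000 that is $79,905.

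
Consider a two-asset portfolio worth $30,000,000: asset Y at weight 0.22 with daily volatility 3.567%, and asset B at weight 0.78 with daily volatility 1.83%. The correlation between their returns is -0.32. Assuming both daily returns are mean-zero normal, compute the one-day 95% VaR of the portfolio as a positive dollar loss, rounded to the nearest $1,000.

$687,000

σ_p² = 0.22²·3.567² + 0.78²·1.83² + 2·-0.32·0.22·0.78·3.567·1.83 = 1.9364 (%²).
σ_p = √1.9364 = 1.392%.
At 95%, z = 1.645.
VaR = 1.645 × 1.392% = 2.290%; on $30,000,000 that is $687,000.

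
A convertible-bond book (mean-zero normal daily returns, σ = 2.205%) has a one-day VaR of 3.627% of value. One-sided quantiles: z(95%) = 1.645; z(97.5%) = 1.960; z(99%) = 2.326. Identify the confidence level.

95%

Implied z = VaR/σ = 3.627 / 2.205 = 1.645.
This matches z(95%) = 1.645.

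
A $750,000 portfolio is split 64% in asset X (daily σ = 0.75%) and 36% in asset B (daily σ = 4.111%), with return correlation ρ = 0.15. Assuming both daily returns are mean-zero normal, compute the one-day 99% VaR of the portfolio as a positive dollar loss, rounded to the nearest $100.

σ_p² = 0.64²·0.75² + 0.36²·4.111² + 2·0.15·0.64·0.36·0.75·4.111 = 2.6338 (%²).
σ_p = √2.6338 = 1.623%.
At 99%, z = 2.326.
VaR = 2.326 × 1.623% = 3.775%; on $750,000 that is $28,312.

$28,300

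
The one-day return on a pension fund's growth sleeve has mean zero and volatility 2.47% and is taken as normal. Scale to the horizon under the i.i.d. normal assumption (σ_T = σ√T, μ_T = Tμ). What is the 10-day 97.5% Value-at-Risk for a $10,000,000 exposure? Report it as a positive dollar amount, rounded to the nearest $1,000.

$1,531,000

At 97.5%, z = 1.960.
σ_{10d} = 2.47% × √10 = 7.811%.
VaR = 1.960 × 7.811% = 15.310%.
On $10,000,000: 0.15310 × $10,000,000 = $1,531,000.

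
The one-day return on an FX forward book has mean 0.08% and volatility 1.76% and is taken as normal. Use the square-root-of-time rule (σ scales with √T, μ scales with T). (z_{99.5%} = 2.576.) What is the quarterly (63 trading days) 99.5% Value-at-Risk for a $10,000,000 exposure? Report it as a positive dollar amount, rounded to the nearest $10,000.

σ_{63d} = 1.76% × √63 = 13.970%; μ_{63d} = 63 × 0.08% = 5.040%.
VaR = −(5.040%) + 2.576 × 13.970% = 30.947%.
On $10,000,000: 0.30947 × $10,000,000 = $3,094,700.

$3,090,000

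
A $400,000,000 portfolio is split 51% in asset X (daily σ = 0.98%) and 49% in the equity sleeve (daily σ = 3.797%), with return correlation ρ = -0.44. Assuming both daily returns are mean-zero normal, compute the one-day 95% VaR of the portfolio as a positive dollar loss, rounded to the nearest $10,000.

$11,190,000

σ_p² = 0.51²·0.98² + 0.49²·3.797² + 2·-0.44·0.51·0.49·0.98·3.797 = 2.8931 (%²).
σ_p = √2.8931 = 1.701%.
At 95%, z = 1.645.
VaR = 1.645 × 1.701% = 2.798%; on $400,000,000 that is $11,192,000.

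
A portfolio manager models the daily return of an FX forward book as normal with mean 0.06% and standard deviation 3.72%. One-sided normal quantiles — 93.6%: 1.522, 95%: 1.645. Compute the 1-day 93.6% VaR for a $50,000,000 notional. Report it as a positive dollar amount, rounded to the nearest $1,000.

$2,801,000

VaR = −μ + z·σ = −(0.06%) + 1.522 × 3.72% = 5.602%.
On $50,000,000: 0.05602 × $50,000,000 = $2,801,000.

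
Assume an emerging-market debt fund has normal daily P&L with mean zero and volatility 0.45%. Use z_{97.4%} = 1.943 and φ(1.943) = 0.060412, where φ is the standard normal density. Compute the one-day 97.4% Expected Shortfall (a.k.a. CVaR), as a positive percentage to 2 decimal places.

1.05%

Tail multiplier: φ(z)/(1−α) = 0.060412 / 0.026 = 2.324.
ES = 0.45% × 2.324 = 1.046%.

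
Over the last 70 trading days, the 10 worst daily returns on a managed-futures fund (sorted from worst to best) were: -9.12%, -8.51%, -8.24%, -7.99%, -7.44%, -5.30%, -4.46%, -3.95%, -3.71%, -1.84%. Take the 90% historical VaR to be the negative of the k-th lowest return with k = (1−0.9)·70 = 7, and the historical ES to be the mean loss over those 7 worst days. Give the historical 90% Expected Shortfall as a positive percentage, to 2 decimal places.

7.29%

The 7 worst returns sum to -51.06%.
ES = −(-51.06%) / 7 = 7.2942…% ≈ 7.29%.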